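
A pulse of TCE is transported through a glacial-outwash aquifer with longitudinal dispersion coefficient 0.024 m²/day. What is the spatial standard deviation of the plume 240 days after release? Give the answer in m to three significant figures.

Dispersive spreading gives a Gaussian with σ² = 2Dt; advection only shifts the center.
σ = √(2 × 0.024 × 240) = 3.39 m.

3.39 m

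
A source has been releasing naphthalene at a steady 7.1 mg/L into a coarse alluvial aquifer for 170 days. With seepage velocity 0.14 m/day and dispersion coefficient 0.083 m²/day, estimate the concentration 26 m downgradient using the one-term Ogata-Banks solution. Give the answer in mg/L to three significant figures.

For a continuous step input, C/C₀ ≈ ½·erfc((x−vt)/(2√(Dt))).
vt = 0.14 × 170 = 23.8 m and 2√(Dt) = 2√(0.083 × 170) = 7.513 m.
Argument (x−vt)/(2√(Dt)) = (26 − 23.8)/7.513 = 0.2928; ½·erfc(0.2928) = 0.3394.
C = 7.1 × 0.3394 = 2.41 mg/L.

2.41 mg/L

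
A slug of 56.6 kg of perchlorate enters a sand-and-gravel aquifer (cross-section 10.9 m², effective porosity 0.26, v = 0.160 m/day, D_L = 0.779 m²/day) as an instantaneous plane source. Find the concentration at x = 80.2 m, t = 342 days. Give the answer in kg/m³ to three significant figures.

0.188 kg/m³

For an instantaneous plane source, C(x,t) = M/(n_e·A·√(4πDt)) · exp(−(x−vt)²/(4Dt)), with n_e·A the pore (flow) area.
Plume center vt = 0.160 × 342 = 54.72 m, so the well at 80.2 m is 25.48 m downgradient of the peak.
√(4πDt) = 57.86 m, giving peak height M/(n_e·A·√(4πDt)) = 56.6/(0.26 × 10.9 × 57.86) = 0.3452 kg/m³.
(x−vt)²/(4Dt) = (25.48)²/(4 × 0.779 × 342) = 0.6092; exp(−0.6092) = 0.5438.
C = 0.3452 × 0.5438 = 0.188 kg/m³.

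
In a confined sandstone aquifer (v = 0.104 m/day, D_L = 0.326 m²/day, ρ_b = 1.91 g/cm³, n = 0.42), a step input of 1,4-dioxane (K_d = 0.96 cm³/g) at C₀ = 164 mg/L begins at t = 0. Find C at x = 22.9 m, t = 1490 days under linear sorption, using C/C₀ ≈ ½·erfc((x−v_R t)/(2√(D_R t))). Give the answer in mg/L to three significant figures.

110 mg/L

Retardation factor R = 1 + ρ_b·K_d/n = 1 + 1.91 × 0.96/0.42 = 5.366.
Sorption retards both mechanisms: v_R = v/R = 0.01938 m/day, D_R = D/R = 0.06075 m²/day.
v_R·t = 0.01938 × 1490 = 28.8762 m; 2√(D_R t) = 19.03 m; argument = (22.9 − 28.8762)/19.03 = -0.3140.
C = C₀ × ½·erfc(-0.3140) = 164 × 0.6715 = 110 mg/L.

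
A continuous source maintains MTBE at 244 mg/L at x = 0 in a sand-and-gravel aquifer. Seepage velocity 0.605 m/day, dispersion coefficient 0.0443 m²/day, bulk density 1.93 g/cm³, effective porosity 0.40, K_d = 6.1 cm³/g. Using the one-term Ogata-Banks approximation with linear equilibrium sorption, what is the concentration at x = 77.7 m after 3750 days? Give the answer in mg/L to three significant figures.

41.5 mg/L

Retardation factor R = 1 + ρ_b·K_d/n = 1 + 1.93 × 6.1/0.40 = 30.43.
Sorption retards both mechanisms: v_R = v/R = 0.01988 m/day, D_R = D/R = 0.001456 m²/day.
v_R·t = 0.01988 × 3750 = 74.55 m; 2√(D_R t) = 4.673 m; argument = (77.7 − 74.55)/4.673 = 0.6741.
C = C₀ × ½·erfc(0.6741) = 244 × 0.1702 = 41.5 mg/L.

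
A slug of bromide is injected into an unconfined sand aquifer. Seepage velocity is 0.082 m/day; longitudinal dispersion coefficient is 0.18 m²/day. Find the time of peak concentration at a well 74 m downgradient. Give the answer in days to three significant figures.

For the 1D instantaneous-source solution, setting ∂C/∂t = 0 at fixed x gives v²t² + 2Dt − x² = 0, so t = (√(D² + v²x²) − D)/v².
√(D² + v²x²) = √(0.18² + 0.082² × 74²) = 6.071; v² = 0.006724.
t = (6.071 − 0.18)/0.006724 = 876 days (vs. the pure-advection estimate x/v = 902 d).

876 days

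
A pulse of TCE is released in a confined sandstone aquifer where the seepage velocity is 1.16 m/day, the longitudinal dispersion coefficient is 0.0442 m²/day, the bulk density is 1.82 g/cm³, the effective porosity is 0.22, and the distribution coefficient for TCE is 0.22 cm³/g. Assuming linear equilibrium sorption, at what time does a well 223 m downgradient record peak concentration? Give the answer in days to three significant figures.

Retardation factor R = 1 + ρ_b·K_d/n = 1 + 1.82 × 0.22/0.22 = 2.820.
Sorption retards both mechanisms: v_R = v/R = 0.4113 m/day, D_R = D/R = 0.01567 m²/day.
Peak time from v_R²t² + 2D_R t − x² = 0: t = (√(D_R² + v_R²x²) − D_R)/v_R².
√(D_R² + v_R²x²) = √(0.01567² + 0.4113² × 223²) = 91.72; v_R² = 0.1692.
t = (91.72 − 0.01567)/0.1692 = 542 days.

542 days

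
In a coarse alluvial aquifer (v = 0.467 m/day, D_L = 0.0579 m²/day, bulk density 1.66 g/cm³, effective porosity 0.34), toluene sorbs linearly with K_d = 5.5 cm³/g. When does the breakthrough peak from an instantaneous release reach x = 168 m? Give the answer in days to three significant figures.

10000 days

Retardation factor R = 1 + ρ_b·K_d/n = 1 + 1.66 × 5.5/0.34 = 27.85.
Sorption retards both mechanisms: v_R = v/R = 0.01677 m/day, D_R = D/R = 0.002079 m²/day.
Peak time from v_R²t² + 2D_R t − x² = 0: t = (√(D_R² + v_R²x²) − D_R)/v_R².
√(D_R² + v_R²x²) = √(0.002079² + 0.01677² × 168²) = 2.817; v_R² = 0.0002812.
t = (2.817 − 0.002079)/0.0002812 = 10000 days.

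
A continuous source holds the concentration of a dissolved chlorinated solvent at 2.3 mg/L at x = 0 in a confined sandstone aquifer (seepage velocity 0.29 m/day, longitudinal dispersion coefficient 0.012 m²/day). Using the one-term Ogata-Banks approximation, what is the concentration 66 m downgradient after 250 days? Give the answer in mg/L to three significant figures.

For a continuous step input, C/C₀ ≈ ½·erfc((x−vt)/(2√(Dt))).
vt = 0.29 × 250 = 72.5 m and 2√(Dt) = 2√(0.012 × 250) = 3.464 m.
Argument (x−vt)/(2√(Dt)) = (66 − 72.5)/3.464 = -1.876; ½·erfc(-1.876) = 0.9960.
C = 2.3 × 0.9960 = 2.29 mg/L.

2.29 mg/L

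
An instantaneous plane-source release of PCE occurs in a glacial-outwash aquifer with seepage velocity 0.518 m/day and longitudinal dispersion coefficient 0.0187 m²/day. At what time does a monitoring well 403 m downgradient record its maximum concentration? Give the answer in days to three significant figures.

778 days

For the 1D instantaneous-source solution, setting ∂C/∂t = 0 at fixed x gives v²t² + 2Dt − x² = 0, so t = (√(D² + v²x²) − D)/v².
√(D² + v²x²) = √(0.0187² + 0.518² × 403²) = 208.8; v² = 0.268324.
t = (208.8 − 0.0187)/0.268324 = 778 days (vs. the pure-advection estimate x/v = 778 d).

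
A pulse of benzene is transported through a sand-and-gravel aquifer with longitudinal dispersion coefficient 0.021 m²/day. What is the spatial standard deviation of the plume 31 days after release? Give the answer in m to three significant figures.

1.14 m

Dispersive spreading gives a Gaussian with σ² = 2Dt; advection only shifts the center.
σ = √(2 × 0.021 × 31) = 1.14 m.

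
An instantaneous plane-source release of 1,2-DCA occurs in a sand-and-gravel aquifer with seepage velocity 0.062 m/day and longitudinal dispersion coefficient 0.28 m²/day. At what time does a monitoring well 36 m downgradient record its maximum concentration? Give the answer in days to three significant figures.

For the 1D instantaneous-source solution, setting ∂C/∂t = 0 at fixed x gives v²t² + 2Dt − x² = 0, so t = (√(D² + v²x²) − D)/v².
√(D² + v²x²) = √(0.28² + 0.062² × 36²) = 2.249; v² = 0.003844.
t = (2.249 − 0.28)/0.003844 = 512 days (vs. the pure-advection estimate x/v = 581 d).

512 days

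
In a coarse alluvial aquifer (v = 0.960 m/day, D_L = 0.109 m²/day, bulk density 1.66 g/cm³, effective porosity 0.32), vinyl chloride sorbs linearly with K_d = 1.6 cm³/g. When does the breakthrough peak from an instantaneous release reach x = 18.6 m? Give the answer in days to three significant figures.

179 days

Retardation factor R = 1 + ρ_b·K_d/n = 1 + 1.66 × 1.6/0.32 = 9.300.
Sorption retards both mechanisms: v_R = v/R = 0.1032 m/day, D_R = D/R = 0.01172 m²/day.
Peak time from v_R²t² + 2D_R t − x² = 0: t = (√(D_R² + v_R²x²) − D_R)/v_R².
√(D_R² + v_R²x²) = √(0.01172² + 0.1032² × 18.6²) = 1.920; v_R² = 0.01065.
t = (1.920 − 0.01172)/0.01065 = 179 days.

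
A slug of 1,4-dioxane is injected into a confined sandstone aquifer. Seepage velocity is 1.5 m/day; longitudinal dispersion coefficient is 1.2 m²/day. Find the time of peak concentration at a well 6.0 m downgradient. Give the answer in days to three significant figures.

3.50 days

For the 1D instantaneous-source solution, setting ∂C/∂t = 0 at fixed x gives v²t² + 2Dt − x² = 0, so t = (√(D² + v²x²) − D)/v².
√(D² + v²x²) = √(1.2² + 1.5² × 6.0²) = 9.080; v² = 2.25.
t = (9.080 − 1.2)/2.25 = 3.50 days (vs. the pure-advection estimate x/v = 4.00 d).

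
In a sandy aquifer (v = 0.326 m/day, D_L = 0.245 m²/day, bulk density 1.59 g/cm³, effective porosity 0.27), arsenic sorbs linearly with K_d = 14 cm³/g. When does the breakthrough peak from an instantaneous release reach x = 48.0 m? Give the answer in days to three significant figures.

12100 days

Retardation factor R = 1 + ρ_b·K_d/n = 1 + 1.59 × 14/0.27 = 83.44.
Sorption retards both mechanisms: v_R = v/R = 0.003907 m/day, D_R = D/R = 0.002936 m²/day.
Peak time from v_R²t² + 2D_R t − x² = 0: t = (√(D_R² + v_R²x²) − D_R)/v_R².
√(D_R² + v_R²x²) = √(0.002936² + 0.003907² × 48.0²) = 0.1876; v_R² = 1.526e-05.
t = (0.1876 − 0.002936)/1.526e-05 = 12100 days.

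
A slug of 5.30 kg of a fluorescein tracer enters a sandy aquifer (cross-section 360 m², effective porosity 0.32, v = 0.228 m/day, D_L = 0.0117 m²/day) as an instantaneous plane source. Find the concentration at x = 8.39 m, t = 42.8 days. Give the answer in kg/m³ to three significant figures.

0.00720 kg/m³

For an instantaneous plane source, C(x,t) = M/(n_e·A·√(4πDt)) · exp(−(x−vt)²/(4Dt)), with n_e·A the pore (flow) area.
Plume center vt = 0.228 × 42.8 = 9.7584 m, so the well at 8.39 m is 1.3684 m upgradient of the peak.
√(4πDt) = 2.509 m, giving peak height M/(n_e·A·√(4πDt)) = 5.30/(0.32 × 360 × 2.509) = 0.01834 kg/m³.
(x−vt)²/(4Dt) = (-1.3684)²/(4 × 0.0117 × 42.8) = 0.9348; exp(−0.9348) = 0.3927.
C = 0.01834 × 0.3927 = 0.00720 kg/m³.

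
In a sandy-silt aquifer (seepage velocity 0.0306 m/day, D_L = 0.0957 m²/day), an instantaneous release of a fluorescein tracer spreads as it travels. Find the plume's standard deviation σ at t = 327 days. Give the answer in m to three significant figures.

7.91 m

Dispersive spreading gives a Gaussian with σ² = 2Dt; advection only shifts the center.
σ = √(2 × 0.0957 × 327) = 7.91 m.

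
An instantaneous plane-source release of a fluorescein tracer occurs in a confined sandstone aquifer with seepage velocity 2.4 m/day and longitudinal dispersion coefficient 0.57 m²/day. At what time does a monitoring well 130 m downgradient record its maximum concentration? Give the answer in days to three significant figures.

54.1 days

For the 1D instantaneous-source solution, setting ∂C/∂t = 0 at fixed x gives v²t² + 2Dt − x² = 0, so t = (√(D² + v²x²) − D)/v².
√(D² + v²x²) = √(0.57² + 2.4² × 130²) = 312.0; v² = 5.76.
t = (312.0 − 0.57)/5.76 = 54.1 days (vs. the pure-advection estimate x/v = 54.2 d).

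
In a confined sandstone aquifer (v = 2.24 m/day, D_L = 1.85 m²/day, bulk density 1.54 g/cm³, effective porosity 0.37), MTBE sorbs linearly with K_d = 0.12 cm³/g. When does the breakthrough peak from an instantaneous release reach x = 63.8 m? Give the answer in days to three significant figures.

42.2 days

Retardation factor R = 1 + ρ_b·K_d/n = 1 + 1.54 × 0.12/0.37 = 1.499.
Sorption retards both mechanisms: v_R = v/R = 1.494 m/day, D_R = D/R = 1.234 m²/day.
Peak time from v_R²t² + 2D_R t − x² = 0: t = (√(D_R² + v_R²x²) − D_R)/v_R².
√(D_R² + v_R²x²) = √(1.234² + 1.494² × 63.8²) = 95.33; v_R² = 2.232.
t = (95.33 − 1.234)/2.232 = 42.2 days.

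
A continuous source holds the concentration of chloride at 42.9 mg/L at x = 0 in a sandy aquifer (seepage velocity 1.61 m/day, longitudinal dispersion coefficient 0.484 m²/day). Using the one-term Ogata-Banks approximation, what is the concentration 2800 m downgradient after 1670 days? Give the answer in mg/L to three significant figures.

For a continuous step input, C/C₀ ≈ ½·erfc((x−vt)/(2√(Dt))).
vt = 1.61 × 1670 = 2688.7 m and 2√(Dt) = 2√(0.484 × 1670) = 56.86 m.
Argument (x−vt)/(2√(Dt)) = (2800 − 2688.7)/56.86 = 1.957; ½·erfc(1.957) = 0.002823.
C = 42.9 × 0.002823 = 0.121 mg/L.

0.121 mg/L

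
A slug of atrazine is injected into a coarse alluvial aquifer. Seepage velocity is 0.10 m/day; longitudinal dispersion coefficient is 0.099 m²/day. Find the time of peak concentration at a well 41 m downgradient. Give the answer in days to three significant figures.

400 days

For the 1D instantaneous-source solution, setting ∂C/∂t = 0 at fixed x gives v²t² + 2Dt − x² = 0, so t = (√(D² + v²x²) − D)/v².
√(D² + v²x²) = √(0.099² + 0.10² × 41²) = 4.101; v² = 0.01.
t = (4.101 − 0.099)/0.01 = 400 days (vs. the pure-advection estimate x/v = 410 d).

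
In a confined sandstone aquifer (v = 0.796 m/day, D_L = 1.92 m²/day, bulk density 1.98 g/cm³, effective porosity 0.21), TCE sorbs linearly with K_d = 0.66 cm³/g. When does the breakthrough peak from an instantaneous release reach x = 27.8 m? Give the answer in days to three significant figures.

231 days

Retardation factor R = 1 + ρ_b·K_d/n = 1 + 1.98 × 0.66/0.21 = 7.223.
Sorption retards both mechanisms: v_R = v/R = 0.1102 m/day, D_R = D/R = 0.2658 m²/day.
Peak time from v_R²t² + 2D_R t − x² = 0: t = (√(D_R² + v_R²x²) − D_R)/v_R².
√(D_R² + v_R²x²) = √(0.2658² + 0.1102² × 27.8²) = 3.075; v_R² = 0.01214.
t = (3.075 − 0.2658)/0.01214 = 231 days.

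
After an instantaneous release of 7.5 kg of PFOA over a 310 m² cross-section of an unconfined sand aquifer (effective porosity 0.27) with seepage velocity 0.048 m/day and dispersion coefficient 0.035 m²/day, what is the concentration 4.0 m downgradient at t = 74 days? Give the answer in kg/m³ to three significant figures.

For an instantaneous plane source, C(x,t) = M/(n_e·A·√(4πDt)) · exp(−(x−vt)²/(4Dt)), with n_e·A the pore (flow) area.
Plume center vt = 0.048 × 74 = 3.552 m, so the well at 4.0 m is 0.448 m downgradient of the peak.
√(4πDt) = 5.705 m, giving peak height M/(n_e·A·√(4πDt)) = 7.5/(0.27 × 310 × 5.705) = 0.01571 kg/m³.
(x−vt)²/(4Dt) = (0.448)²/(4 × 0.035 × 74) = 0.01937; exp(−0.01937) = 0.9808.
C = 0.01571 × 0.9808 = 0.0154 kg/m³.

0.0154 kg/m³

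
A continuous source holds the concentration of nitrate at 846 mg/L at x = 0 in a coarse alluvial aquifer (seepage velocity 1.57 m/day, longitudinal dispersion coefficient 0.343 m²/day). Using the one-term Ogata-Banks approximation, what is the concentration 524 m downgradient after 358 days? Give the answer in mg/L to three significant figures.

For a continuous step input, C/C₀ ≈ ½·erfc((x−vt)/(2√(Dt))).
vt = 1.57 × 358 = 562.06 m and 2√(Dt) = 2√(0.343 × 358) = 22.16 m.
Argument (x−vt)/(2√(Dt)) = (524 − 562.06)/22.16 = -1.718; ½·erfc(-1.718) = 0.9924.
C = 846 × 0.9924 = 840 mg/L.

840 mg/L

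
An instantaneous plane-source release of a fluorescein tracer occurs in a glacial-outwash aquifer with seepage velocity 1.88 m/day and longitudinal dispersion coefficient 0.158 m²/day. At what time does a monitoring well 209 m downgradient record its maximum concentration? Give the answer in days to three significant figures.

111 days

For the 1D instantaneous-source solution, setting ∂C/∂t = 0 at fixed x gives v²t² + 2Dt − x² = 0, so t = (√(D² + v²x²) − D)/v².
√(D² + v²x²) = √(0.158² + 1.88² × 209²) = 392.9; v² = 3.5344.
t = (392.9 − 0.158)/3.5344 = 111 days (vs. the pure-advection estimate x/v = 111 d).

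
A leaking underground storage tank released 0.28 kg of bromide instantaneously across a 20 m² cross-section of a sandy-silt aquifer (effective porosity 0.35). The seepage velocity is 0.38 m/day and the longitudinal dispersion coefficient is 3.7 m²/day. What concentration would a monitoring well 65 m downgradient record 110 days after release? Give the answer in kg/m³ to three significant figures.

0.000402 kg/m³

For an instantaneous plane source, C(x,t) = M/(n_e·A·√(4πDt)) · exp(−(x−vt)²/(4Dt)), with n_e·A the pore (flow) area.
Plume center vt = 0.38 × 110 = 41.8 m, so the well at 65 m is 23.2 m downgradient of the peak.
√(4πDt) = 71.52 m, giving peak height M/(n_e·A·√(4πDt)) = 0.28/(0.35 × 20 × 71.52) = 0.0005593 kg/m³.
(x−vt)²/(4Dt) = (23.2)²/(4 × 3.7 × 110) = 0.3306; exp(−0.3306) = 0.7185.
C = 0.0005593 × 0.7185 = 0.000402 kg/m³.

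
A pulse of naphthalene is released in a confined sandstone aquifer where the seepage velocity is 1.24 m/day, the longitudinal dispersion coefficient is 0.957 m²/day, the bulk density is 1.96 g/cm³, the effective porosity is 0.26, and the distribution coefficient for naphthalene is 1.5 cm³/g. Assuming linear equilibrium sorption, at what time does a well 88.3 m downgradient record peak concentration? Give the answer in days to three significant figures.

869 days

Retardation factor R = 1 + ρ_b·K_d/n = 1 + 1.96 × 1.5/0.26 = 12.31.
Sorption retards both mechanisms: v_R = v/R = 0.1007 m/day, D_R = D/R = 0.07774 m²/day.
Peak time from v_R²t² + 2D_R t − x² = 0: t = (√(D_R² + v_R²x²) − D_R)/v_R².
√(D_R² + v_R²x²) = √(0.07774² + 0.1007² × 88.3²) = 8.892; v_R² = 0.01014.
t = (8.892 − 0.07774)/0.01014 = 869 days.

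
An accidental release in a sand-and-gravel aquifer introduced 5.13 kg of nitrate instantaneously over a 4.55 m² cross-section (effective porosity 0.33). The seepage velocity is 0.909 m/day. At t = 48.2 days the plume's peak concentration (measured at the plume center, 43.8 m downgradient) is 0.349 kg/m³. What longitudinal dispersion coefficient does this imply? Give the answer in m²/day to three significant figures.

At the plume center C_max = M/(n_e·A·√(4πDt)), so D = M²/(4πt·(n_e·A·C_max)²).
n_e·A·C_max = 0.33 × 4.55 × 0.349 = 0.5240 kg/m.
D = 5.13²/(4π × 48.2 × 0.5240²) = 0.158 m²/day.

0.158 m²/day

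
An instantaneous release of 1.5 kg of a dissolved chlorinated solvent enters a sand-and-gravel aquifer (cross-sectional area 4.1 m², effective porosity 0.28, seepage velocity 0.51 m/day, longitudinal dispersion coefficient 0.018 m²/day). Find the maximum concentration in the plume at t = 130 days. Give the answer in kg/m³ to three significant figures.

The peak of an instantaneous 1D plume sits at x = vt; there the Gaussian factor is 1 and C_max = M/(n_e·A·√(4πDt)), where n_e·A is the pore area the mass is dissolved in.
√(4πDt) = √(4π × 0.018 × 130) = 5.423 m, so C_max = 1.5/(0.28 × 4.1 × 5.423) = 0.241 kg/m³.

0.241 kg/m³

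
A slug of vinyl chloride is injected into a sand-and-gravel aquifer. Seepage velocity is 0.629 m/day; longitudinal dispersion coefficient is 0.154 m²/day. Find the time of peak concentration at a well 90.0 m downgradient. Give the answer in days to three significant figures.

143 days

For the 1D instantaneous-source solution, setting ∂C/∂t = 0 at fixed x gives v²t² + 2Dt − x² = 0, so t = (√(D² + v²x²) − D)/v².
√(D² + v²x²) = √(0.154² + 0.629² × 90.0²) = 56.61; v² = 0.395641.
t = (56.61 − 0.154)/0.395641 = 143 days (vs. the pure-advection estimate x/v = 143 d).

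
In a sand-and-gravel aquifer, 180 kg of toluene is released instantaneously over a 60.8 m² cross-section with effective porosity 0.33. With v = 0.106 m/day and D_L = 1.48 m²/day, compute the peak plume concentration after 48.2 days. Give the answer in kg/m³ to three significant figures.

The peak of an instantaneous 1D plume sits at x = vt; there the Gaussian factor is 1 and C_max = M/(n_e·A·√(4πDt)), where n_e·A is the pore area the mass is dissolved in.
√(4πDt) = √(4π × 1.48 × 48.2) = 29.94 m, so C_max = 180/(0.33 × 60.8 × 29.94) = 0.300 kg/m³.

0.300 kg/m³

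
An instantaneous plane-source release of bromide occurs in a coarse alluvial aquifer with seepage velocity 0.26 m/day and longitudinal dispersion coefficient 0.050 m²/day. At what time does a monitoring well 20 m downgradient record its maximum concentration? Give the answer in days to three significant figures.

For the 1D instantaneous-source solution, setting ∂C/∂t = 0 at fixed x gives v²t² + 2Dt − x² = 0, so t = (√(D² + v²x²) − D)/v².
√(D² + v²x²) = √(0.050² + 0.26² × 20²) = 5.200; v² = 0.0676.
t = (5.200 − 0.050)/0.0676 = 76.2 days (vs. the pure-advection estimate x/v = 76.9 d).

76.2 days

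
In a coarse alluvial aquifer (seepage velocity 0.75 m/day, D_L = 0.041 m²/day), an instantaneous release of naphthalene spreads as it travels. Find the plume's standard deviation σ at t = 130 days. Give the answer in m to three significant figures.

3.26 m

Dispersive spreading gives a Gaussian with σ² = 2Dt; advection only shifts the center.
σ = √(2 × 0.041 × 130) = 3.26 m.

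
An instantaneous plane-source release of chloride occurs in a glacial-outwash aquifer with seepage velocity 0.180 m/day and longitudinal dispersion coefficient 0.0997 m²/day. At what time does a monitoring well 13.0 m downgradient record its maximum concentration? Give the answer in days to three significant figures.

69.2 days

For the 1D instantaneous-source solution, setting ∂C/∂t = 0 at fixed x gives v²t² + 2Dt − x² = 0, so t = (√(D² + v²x²) − D)/v².
√(D² + v²x²) = √(0.0997² + 0.180² × 13.0²) = 2.342; v² = 0.0324.
t = (2.342 − 0.0997)/0.0324 = 69.2 days (vs. the pure-advection estimate x/v = 72.2 d).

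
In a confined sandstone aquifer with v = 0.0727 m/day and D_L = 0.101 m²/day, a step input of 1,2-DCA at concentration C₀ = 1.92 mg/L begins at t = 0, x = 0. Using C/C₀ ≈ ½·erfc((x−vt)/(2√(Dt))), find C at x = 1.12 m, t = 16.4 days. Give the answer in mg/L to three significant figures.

0.990 mg/L

For a continuous step input, C/C₀ ≈ ½·erfc((x−vt)/(2√(Dt))).
vt = 0.0727 × 16.4 = 1.19228 m and 2√(Dt) = 2√(0.101 × 16.4) = 2.574 m.
Argument (x−vt)/(2√(Dt)) = (1.12 − 1.19228)/2.574 = -0.02808; ½·erfc(-0.02808) = 0.5158.
C = 1.92 × 0.5158 = 0.990 mg/L.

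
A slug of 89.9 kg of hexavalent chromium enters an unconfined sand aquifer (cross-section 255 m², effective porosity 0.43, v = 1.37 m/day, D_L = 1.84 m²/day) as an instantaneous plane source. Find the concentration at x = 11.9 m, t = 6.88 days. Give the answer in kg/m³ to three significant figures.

0.0576 kg/m³

For an instantaneous plane source, C(x,t) = M/(n_e·A·√(4πDt)) · exp(−(x−vt)²/(4Dt)), with n_e·A the pore (flow) area.
Plume center vt = 1.37 × 6.88 = 9.4256 m, so the well at 11.9 m is 2.4744 m downgradient of the peak.
√(4πDt) = 12.61 m, giving peak height M/(n_e·A·√(4πDt)) = 89.9/(0.43 × 255 × 12.61) = 0.06502 kg/m³.
(x−vt)²/(4Dt) = (2.4744)²/(4 × 1.84 × 6.88) = 0.1209; exp(−0.1209) = 0.8861.
C = 0.06502 × 0.8861 = 0.0576 kg/m³.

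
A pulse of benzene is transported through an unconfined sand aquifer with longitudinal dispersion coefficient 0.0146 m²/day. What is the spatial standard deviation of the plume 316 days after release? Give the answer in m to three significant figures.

Dispersive spreading gives a Gaussian with σ² = 2Dt; advection only shifts the center.
σ = √(2 × 0.0146 × 316) = 3.04 m.

3.04 m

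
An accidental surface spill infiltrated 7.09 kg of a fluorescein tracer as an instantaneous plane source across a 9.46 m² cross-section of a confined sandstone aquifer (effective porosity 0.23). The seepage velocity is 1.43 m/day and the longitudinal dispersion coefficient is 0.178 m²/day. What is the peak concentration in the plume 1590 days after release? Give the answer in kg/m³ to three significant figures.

0.0546 kg/m³

The peak of an instantaneous 1D plume sits at x = vt; there the Gaussian factor is 1 and C_max = M/(n_e·A·√(4πDt)), where n_e·A is the pore area the mass is dissolved in.
√(4πDt) = √(4π × 0.178 × 1590) = 59.64 m, so C_max = 7.09/(0.23 × 9.46 × 59.64) = 0.0546 kg/m³.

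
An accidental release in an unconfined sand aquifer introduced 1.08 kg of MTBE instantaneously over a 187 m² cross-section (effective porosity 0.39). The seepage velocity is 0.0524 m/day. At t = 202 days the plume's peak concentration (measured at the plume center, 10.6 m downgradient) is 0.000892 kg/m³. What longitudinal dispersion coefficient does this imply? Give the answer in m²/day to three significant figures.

At the plume center C_max = M/(n_e·A·√(4πDt)), so D = M²/(4πt·(n_e·A·C_max)²).
n_e·A·C_max = 0.39 × 187 × 0.000892 = 0.06505 kg/m.
D = 1.08²/(4π × 202 × 0.06505²) = 0.109 m²/day.

0.109 m²/day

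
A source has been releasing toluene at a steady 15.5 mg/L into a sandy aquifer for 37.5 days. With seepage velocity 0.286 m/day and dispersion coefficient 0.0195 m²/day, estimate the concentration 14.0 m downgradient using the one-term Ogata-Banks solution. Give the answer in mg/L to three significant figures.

For a continuous step input, C/C₀ ≈ ½·erfc((x−vt)/(2√(Dt))).
vt = 0.286 × 37.5 = 10.725 m and 2√(Dt) = 2√(0.0195 × 37.5) = 1.710 m.
Argument (x−vt)/(2√(Dt)) = (14.0 − 10.725)/1.710 = 1.915; ½·erfc(1.915) = 0.003382.
C = 15.5 × 0.003382 = 0.0524 mg/L.

0.0524 mg/L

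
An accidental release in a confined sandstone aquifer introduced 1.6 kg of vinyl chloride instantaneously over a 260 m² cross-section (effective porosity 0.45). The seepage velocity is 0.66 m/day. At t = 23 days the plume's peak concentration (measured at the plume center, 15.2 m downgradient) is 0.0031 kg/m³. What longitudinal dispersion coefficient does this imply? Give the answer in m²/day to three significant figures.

0.0673 m²/day

At the plume center C_max = M/(n_e·A·√(4πDt)), so D = M²/(4πt·(n_e·A·C_max)²).
n_e·A·C_max = 0.45 × 260 × 0.0031 = 0.3627 kg/m.
D = 1.6²/(4π × 23 × 0.3627²) = 0.0673 m²/day.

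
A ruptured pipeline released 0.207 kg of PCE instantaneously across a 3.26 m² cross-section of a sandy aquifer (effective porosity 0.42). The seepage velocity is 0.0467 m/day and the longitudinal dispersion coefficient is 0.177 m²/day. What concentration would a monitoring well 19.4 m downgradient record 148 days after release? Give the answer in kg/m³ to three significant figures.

0.00188 kg/m³

For an instantaneous plane source, C(x,t) = M/(n_e·A·√(4πDt)) · exp(−(x−vt)²/(4Dt)), with n_e·A the pore (flow) area.
Plume center vt = 0.0467 × 148 = 6.9116 m, so the well at 19.4 m is 12.4884 m downgradient of the peak.
√(4πDt) = 18.14 m, giving peak height M/(n_e·A·√(4πDt)) = 0.207/(0.42 × 3.26 × 18.14) = 0.008334 kg/m³.
(x−vt)²/(4Dt) = (12.4884)²/(4 × 0.177 × 148) = 1.488; exp(−1.488) = 0.2258.
C = 0.008334 × 0.2258 = 0.00188 kg/m³.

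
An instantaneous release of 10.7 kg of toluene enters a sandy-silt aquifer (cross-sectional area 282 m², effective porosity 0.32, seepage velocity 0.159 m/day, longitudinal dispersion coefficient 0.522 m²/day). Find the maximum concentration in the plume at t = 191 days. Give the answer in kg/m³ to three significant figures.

0.00335 kg/m³

The peak of an instantaneous 1D plume sits at x = vt; there the Gaussian factor is 1 and C_max = M/(n_e·A·√(4πDt)), where n_e·A is the pore area the mass is dissolved in.
√(4πDt) = √(4π × 0.522 × 191) = 35.40 m, so C_max = 10.7/(0.32 × 282 × 35.40) = 0.00335 kg/m³.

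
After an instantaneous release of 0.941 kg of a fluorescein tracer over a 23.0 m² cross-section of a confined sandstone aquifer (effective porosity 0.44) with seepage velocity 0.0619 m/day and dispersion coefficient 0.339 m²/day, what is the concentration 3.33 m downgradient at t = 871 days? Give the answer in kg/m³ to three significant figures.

0.000175 kg/m³

For an instantaneous plane source, C(x,t) = M/(n_e·A·√(4πDt)) · exp(−(x−vt)²/(4Dt)), with n_e·A the pore (flow) area.
Plume center vt = 0.0619 × 871 = 53.9149 m, so the well at 3.33 m is 50.5849 m upgradient of the peak.
√(4πDt) = 60.91 m, giving peak height M/(n_e·A·√(4πDt)) = 0.941/(0.44 × 23.0 × 60.91) = 0.001527 kg/m³.
(x−vt)²/(4Dt) = (-50.5849)²/(4 × 0.339 × 871) = 2.167; exp(−2.167) = 0.1145.
C = 0.001527 × 0.1145 = 0.000175 kg/m³.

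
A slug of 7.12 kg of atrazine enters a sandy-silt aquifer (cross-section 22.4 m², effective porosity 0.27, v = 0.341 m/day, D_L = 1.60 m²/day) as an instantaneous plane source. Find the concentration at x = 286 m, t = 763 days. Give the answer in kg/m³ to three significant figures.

For an instantaneous plane source, C(x,t) = M/(n_e·A·√(4πDt)) · exp(−(x−vt)²/(4Dt)), with n_e·A the pore (flow) area.
Plume center vt = 0.341 × 763 = 260.183 m, so the well at 286 m is 25.817 m downgradient of the peak.
√(4πDt) = 123.9 m, giving peak height M/(n_e·A·√(4πDt)) = 7.12/(0.27 × 22.4 × 123.9) = 0.009502 kg/m³.
(x−vt)²/(4Dt) = (25.817)²/(4 × 1.60 × 763) = 0.1365; exp(−0.1365) = 0.8724.
C = 0.009502 × 0.8724 = 0.00829 kg/m³.

0.00829 kg/m³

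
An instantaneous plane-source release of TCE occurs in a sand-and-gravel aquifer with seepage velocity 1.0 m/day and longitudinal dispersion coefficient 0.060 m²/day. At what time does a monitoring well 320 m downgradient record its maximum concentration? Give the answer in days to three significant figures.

For the 1D instantaneous-source solution, setting ∂C/∂t = 0 at fixed x gives v²t² + 2Dt − x² = 0, so t = (√(D² + v²x²) − D)/v².
√(D² + v²x²) = √(0.060² + 1.0² × 320²) = 320.0; v² = 1.
t = (320.0 − 0.060)/1 = 320 days (vs. the pure-advection estimate x/v = 320 d).

320 days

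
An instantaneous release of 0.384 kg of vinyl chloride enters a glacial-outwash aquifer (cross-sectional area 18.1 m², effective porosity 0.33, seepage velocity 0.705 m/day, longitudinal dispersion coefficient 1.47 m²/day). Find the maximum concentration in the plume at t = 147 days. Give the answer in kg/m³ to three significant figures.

The peak of an instantaneous 1D plume sits at x = vt; there the Gaussian factor is 1 and C_max = M/(n_e·A·√(4πDt)), where n_e·A is the pore area the mass is dissolved in.
√(4πDt) = √(4π × 1.47 × 147) = 52.11 m, so C_max = 0.384/(0.33 × 18.1 × 52.11) = 0.00123 kg/m³.

0.00123 kg/m³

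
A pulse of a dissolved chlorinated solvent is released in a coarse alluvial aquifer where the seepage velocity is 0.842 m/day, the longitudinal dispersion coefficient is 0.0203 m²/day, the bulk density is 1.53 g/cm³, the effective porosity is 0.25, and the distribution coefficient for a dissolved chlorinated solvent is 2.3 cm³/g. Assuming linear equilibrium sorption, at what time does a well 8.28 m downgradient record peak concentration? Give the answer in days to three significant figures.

148 days

Retardation factor R = 1 + ρ_b·K_d/n = 1 + 1.53 × 2.3/0.25 = 15.08.
Sorption retards both mechanisms: v_R = v/R = 0.05584 m/day, D_R = D/R = 0.001346 m²/day.
Peak time from v_R²t² + 2D_R t − x² = 0: t = (√(D_R² + v_R²x²) − D_R)/v_R².
√(D_R² + v_R²x²) = √(0.001346² + 0.05584² × 8.28²) = 0.4624; v_R² = 0.003118.
t = (0.4624 − 0.001346)/0.003118 = 148 days.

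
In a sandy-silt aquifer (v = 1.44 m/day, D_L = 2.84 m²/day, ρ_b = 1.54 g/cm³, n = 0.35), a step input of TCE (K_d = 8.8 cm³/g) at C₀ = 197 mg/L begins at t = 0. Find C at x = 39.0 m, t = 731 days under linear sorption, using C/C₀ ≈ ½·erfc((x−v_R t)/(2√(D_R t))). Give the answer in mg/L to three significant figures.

Retardation factor R = 1 + ρ_b·K_d/n = 1 + 1.54 × 8.8/0.35 = 39.72.
Sorption retards both mechanisms: v_R = v/R = 0.03625 m/day, D_R = D/R = 0.07150 m²/day.
v_R·t = 0.03625 × 731 = 26.49875 m; 2√(D_R t) = 14.46 m; argument = (39.0 − 26.49875)/14.46 = 0.8645.
C = C₀ × ½·erfc(0.8645) = 197 × 0.1107 = 21.8 mg/L.

21.8 mg/L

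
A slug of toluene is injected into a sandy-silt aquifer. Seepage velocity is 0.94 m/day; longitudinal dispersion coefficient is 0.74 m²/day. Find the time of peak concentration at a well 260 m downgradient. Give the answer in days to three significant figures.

276 days

For the 1D instantaneous-source solution, setting ∂C/∂t = 0 at fixed x gives v²t² + 2Dt − x² = 0, so t = (√(D² + v²x²) − D)/v².
√(D² + v²x²) = √(0.74² + 0.94² × 260²) = 244.4; v² = 0.8836.
t = (244.4 − 0.74)/0.8836 = 276 days (vs. the pure-advection estimate x/v = 277 d).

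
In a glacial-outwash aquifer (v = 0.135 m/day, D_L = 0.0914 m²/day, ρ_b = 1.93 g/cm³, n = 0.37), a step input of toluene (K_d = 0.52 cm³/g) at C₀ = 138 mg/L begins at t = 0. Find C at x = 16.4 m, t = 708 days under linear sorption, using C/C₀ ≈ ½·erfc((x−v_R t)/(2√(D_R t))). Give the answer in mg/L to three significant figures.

130 mg/L

Retardation factor R = 1 + ρ_b·K_d/n = 1 + 1.93 × 0.52/0.37 = 3.712.
Sorption retards both mechanisms: v_R = v/R = 0.03637 m/day, D_R = D/R = 0.02462 m²/day.
v_R·t = 0.03637 × 708 = 25.74996 m; 2√(D_R t) = 8.350 m; argument = (16.4 − 25.74996)/8.350 = -1.120.
C = C₀ × ½·erfc(-1.120) = 138 × 0.9434 = 130 mg/L.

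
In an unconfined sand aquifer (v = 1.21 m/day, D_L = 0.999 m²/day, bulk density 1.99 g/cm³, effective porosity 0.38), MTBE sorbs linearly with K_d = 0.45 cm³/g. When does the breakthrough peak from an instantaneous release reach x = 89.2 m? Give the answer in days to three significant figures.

245 days

Retardation factor R = 1 + ρ_b·K_d/n = 1 + 1.99 × 0.45/0.38 = 3.357.
Sorption retards both mechanisms: v_R = v/R = 0.3604 m/day, D_R = D/R = 0.2976 m²/day.
Peak time from v_R²t² + 2D_R t − x² = 0: t = (√(D_R² + v_R²x²) − D_R)/v_R².
√(D_R² + v_R²x²) = √(0.2976² + 0.3604² × 89.2²) = 32.15; v_R² = 0.1299.
t = (32.15 − 0.2976)/0.1299 = 245 days.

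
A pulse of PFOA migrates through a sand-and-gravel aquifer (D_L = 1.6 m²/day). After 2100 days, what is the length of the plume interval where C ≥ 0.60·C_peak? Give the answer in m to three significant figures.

The plume is Gaussian with σ = √(2Dt) = √(2 × 1.6 × 2100) = 81.98 m.
C/C_peak = exp(−Δx²/(2σ²)) = 0.60 ⇒ Δx = σ·√(−2 ln 0.60) = 81.98 × 1.011 = 82.88 m.
Width = 2Δx = 166 m.

166 m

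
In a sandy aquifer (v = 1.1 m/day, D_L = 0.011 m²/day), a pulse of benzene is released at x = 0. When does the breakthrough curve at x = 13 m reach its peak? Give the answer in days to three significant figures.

11.8 days

For the 1D instantaneous-source solution, setting ∂C/∂t = 0 at fixed x gives v²t² + 2Dt − x² = 0, so t = (√(D² + v²x²) − D)/v².
√(D² + v²x²) = √(0.011² + 1.1² × 13²) = 14.30; v² = 1.21.
t = (14.30 − 0.011)/1.21 = 11.8 days (vs. the pure-advection estimate x/v = 11.8 d).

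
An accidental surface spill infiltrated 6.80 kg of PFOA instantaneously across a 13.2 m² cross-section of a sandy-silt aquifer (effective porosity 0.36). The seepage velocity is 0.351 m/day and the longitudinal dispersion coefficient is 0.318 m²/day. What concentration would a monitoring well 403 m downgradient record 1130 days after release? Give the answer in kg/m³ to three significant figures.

0.0207 kg/m³

For an instantaneous plane source, C(x,t) = M/(n_e·A·√(4πDt)) · exp(−(x−vt)²/(4Dt)), with n_e·A the pore (flow) area.
Plume center vt = 0.351 × 1130 = 396.63 m, so the well at 403 m is 6.37 m downgradient of the peak.
√(4πDt) = 67.20 m, giving peak height M/(n_e·A·√(4πDt)) = 6.80/(0.36 × 13.2 × 67.20) = 0.02129 kg/m³.
(x−vt)²/(4Dt) = (6.37)²/(4 × 0.318 × 1130) = 0.02823; exp(−0.02823) = 0.9722.
C = 0.02129 × 0.9722 = 0.0207 kg/m³.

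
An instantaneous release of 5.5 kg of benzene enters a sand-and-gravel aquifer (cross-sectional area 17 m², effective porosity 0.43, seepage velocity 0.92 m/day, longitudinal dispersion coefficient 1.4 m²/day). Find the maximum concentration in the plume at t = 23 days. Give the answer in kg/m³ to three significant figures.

0.0374 kg/m³

The peak of an instantaneous 1D plume sits at x = vt; there the Gaussian factor is 1 and C_max = M/(n_e·A·√(4πDt)), where n_e·A is the pore area the mass is dissolved in.
√(4πDt) = √(4π × 1.4 × 23) = 20.12 m, so C_max = 5.5/(0.43 × 17 × 20.12) = 0.0374 kg/m³.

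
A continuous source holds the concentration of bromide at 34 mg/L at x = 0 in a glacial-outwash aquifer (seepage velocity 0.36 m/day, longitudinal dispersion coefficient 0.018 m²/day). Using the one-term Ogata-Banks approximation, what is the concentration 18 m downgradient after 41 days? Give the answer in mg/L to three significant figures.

0.130 mg/L

For a continuous step input, C/C₀ ≈ ½·erfc((x−vt)/(2√(Dt))).
vt = 0.36 × 41 = 14.76 m and 2√(Dt) = 2√(0.018 × 41) = 1.718 m.
Argument (x−vt)/(2√(Dt)) = (18 − 14.76)/1.718 = 1.886; ½·erfc(1.886) = 0.003824.
C = 34 × 0.003824 = 0.130 mg/L.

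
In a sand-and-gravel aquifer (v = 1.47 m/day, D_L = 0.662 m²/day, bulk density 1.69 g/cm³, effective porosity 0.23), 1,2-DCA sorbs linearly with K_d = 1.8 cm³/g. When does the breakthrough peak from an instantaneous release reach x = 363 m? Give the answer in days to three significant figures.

Retardation factor R = 1 + ρ_b·K_d/n = 1 + 1.69 × 1.8/0.23 = 14.23.
Sorption retards both mechanisms: v_R = v/R = 0.1033 m/day, D_R = D/R = 0.04652 m²/day.
Peak time from v_R²t² + 2D_R t − x² = 0: t = (√(D_R² + v_R²x²) − D_R)/v_R².
√(D_R² + v_R²x²) = √(0.04652² + 0.1033² × 363²) = 37.50; v_R² = 0.01067.
t = (37.50 − 0.04652)/0.01067 = 3510 days.

3510 days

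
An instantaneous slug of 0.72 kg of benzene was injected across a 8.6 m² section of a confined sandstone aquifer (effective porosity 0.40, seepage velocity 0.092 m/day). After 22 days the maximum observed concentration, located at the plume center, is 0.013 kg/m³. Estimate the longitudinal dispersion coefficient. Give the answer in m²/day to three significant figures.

0.938 m²/day

At the plume center C_max = M/(n_e·A·√(4πDt)), so D = M²/(4πt·(n_e·A·C_max)²).
n_e·A·C_max = 0.40 × 8.6 × 0.013 = 0.04472 kg/m.
D = 0.72²/(4π × 22 × 0.04472²) = 0.938 m²/day.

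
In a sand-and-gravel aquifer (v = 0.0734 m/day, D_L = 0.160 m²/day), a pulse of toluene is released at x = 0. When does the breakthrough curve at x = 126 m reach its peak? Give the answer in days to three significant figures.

1690 days

For the 1D instantaneous-source solution, setting ∂C/∂t = 0 at fixed x gives v²t² + 2Dt − x² = 0, so t = (√(D² + v²x²) − D)/v².
√(D² + v²x²) = √(0.160² + 0.0734² × 126²) = 9.250; v² = 0.00538756.
t = (9.250 − 0.160)/0.00538756 = 1690 days (vs. the pure-advection estimate x/v = 1720 d).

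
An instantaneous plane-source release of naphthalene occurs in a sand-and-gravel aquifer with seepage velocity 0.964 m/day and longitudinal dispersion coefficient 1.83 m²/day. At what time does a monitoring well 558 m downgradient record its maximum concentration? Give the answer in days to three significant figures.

For the 1D instantaneous-source solution, setting ∂C/∂t = 0 at fixed x gives v²t² + 2Dt − x² = 0, so t = (√(D² + v²x²) − D)/v².
√(D² + v²x²) = √(1.83² + 0.964² × 558²) = 537.9; v² = 0.929296.
t = (537.9 − 1.83)/0.929296 = 577 days (vs. the pure-advection estimate x/v = 579 d).

577 days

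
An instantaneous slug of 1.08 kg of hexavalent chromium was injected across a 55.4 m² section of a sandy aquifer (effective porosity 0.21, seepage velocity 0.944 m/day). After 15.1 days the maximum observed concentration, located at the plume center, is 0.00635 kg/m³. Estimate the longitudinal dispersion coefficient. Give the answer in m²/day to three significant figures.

At the plume center C_max = M/(n_e·A·√(4πDt)), so D = M²/(4πt·(n_e·A·C_max)²).
n_e·A·C_max = 0.21 × 55.4 × 0.00635 = 0.07388 kg/m.
D = 1.08²/(4π × 15.1 × 0.07388²) = 1.13 m²/day.

1.13 m²/day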